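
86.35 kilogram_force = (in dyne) 8.468e+07. Check: 1 kilogram_force = 9.80665 N, so 86.35 kilogram_force = 86.35 * 9.80665 = 846.80423 N. 1 dyne = 1e-05 N, so 846.80423 N = 846.80423 / 1e-05 = 84680423 dyne ≈ 8.468e+07 dyne (4 s.f.).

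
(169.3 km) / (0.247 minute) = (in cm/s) 1.142e+06. Check: 1 km = 1000 m, so 169.3 km = 169.3 * 1000 = 169300 m. 1 minute = 60 s, so 0.247 minute = 0.247 * 60 = 14.82 s. Combine: 169300 m / 14.82 s = 11423.752 m/s. 1 cm/s = 0.01 m/s, so 11423.752 m/s = 11423.752 / 0.01 = 1142375.2 cm/s ≈ 1.142e+06 cm/s (4 s.f.).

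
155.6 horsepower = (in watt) 1.16e+05. Check: 1 horsepower = 745.69987 W, so 155.6 horsepower = 155.6 * 745.69987 = 116030.9 W. 116030.9 W = 116030.9 watt ≈ 1.16e+05 watt (4 s.f.).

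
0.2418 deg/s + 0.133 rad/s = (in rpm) 1.31. Check: 1 deg/s = 0.017453293 rad/s, so 0.2418 deg/s = 0.2418 * 0.017453293 = 0.0042202061 rad/s. 0.133 rad/s is already in rad/s. Sum: 0.0042202061 + 0.133 = 0.13722021 rad/s. 1 rpm = 0.10471976 rad/s, so 0.13722021 rad/s = 0.13722021 / 0.10471976 = 1.3103564 rpm ≈ 1.31 rpm (4 s.f.).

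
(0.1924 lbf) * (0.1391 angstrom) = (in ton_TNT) 2.845e-21. Check: 1 lbf = 4.4482216 N, so 0.1924 lbf = 0.1924 * 4.4482216 = 0.85583784 N. 1 angstrom = 1e-10 m, so 0.1391 angstrom = 0.1391 * 1e-10 = 1.391e-11 m. Combine: 0.85583784 N * 1.391e-11 m = 1.1904704e-11 J. 1 ton_TNT = 4.184e+09 J, so 1.1904704e-11 J = 1.1904704e-11 / 4.184e+09 = 2.8452926e-21 ton_TNT ≈ 2.845e-21 ton_TNT (4 s.f.).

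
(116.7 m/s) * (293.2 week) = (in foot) 116.7 m/s is already in m/s. 1 week = 604800 s, so 293.2 week = 293.2 * 604800 = 1.7732736e+08 s. Combine: 116.7 m/s * 1.7732736e+08 s = 2.0694103e+10 m. 1 foot = 0.3048 m, so 2.0694103e+10 m = 2.0694103e+10 / 0.3048 = 6.7894038e+10 foot ≈ 6.789e+10 foot (4 s.f.). Final answer: 6.789e+10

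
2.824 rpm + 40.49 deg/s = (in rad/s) 1.002. Check: 1 rpm = 0.10471976 rad/s, so 2.824 rpm = 2.824 * 0.10471976 = 0.29572859 rad/s. 1 deg/s = 0.017453293 rad/s, so 40.49 deg/s = 40.49 * 0.017453293 = 0.70668381 rad/s. Sum: 0.29572859 + 0.70668381 = 1.0024124 rad/s. Result: 1.0024124 rad/s ≈ 1.002 rad/s (4 s.f.).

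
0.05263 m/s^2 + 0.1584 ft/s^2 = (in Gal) 0.05263 m/s^2 is already in m/s^2. 1 ft/s^2 = 0.3048 m/s^2, so 0.1584 ft/s^2 = 0.1584 * 0.3048 = 0.04828032 m/s^2. Sum: 0.05263 + 0.04828032 = 0.10091032 m/s^2. 1 Gal = 0.01 m/s^2, so 0.10091032 m/s^2 = 0.10091032 / 0.01 = 10.091032 Gal ≈ 10.09 Gal (4 s.f.). Final answer: 10.09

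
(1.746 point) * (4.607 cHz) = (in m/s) 1 point = 0.00035277778 m, so 1.746 point = 1.746 * 0.00035277778 = 0.00061595 m. 1 cHz = 0.01 Hz, so 4.607 cHz = 4.607 * 0.01 = 0.04607 Hz. Combine: 0.00061595 m * 0.04607 Hz = 2.8376816e-05 m/s. Result: 2.8376816e-05 m/s ≈ 2.838e-05 m/s (4 s.f.). Final answer: 2.838e-05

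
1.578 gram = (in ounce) 0.05566. Check: 1 gram = 0.001 kg, so 1.578 gram = 1.578 * 0.001 = 0.001578 kg. 1 ounce = 0.028349523 kg, so 0.001578 kg = 0.001578 / 0.028349523 = 0.055662312 ounce ≈ 0.05566 ounce (4 s.f.).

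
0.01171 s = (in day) 1.355e-07. Check: 1 day = 86400 s, so 0.01171 s = 0.01171 / 86400 = 1.3553241e-07 day ≈ 1.355e-07 day (4 s.f.).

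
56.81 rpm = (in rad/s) 1 rpm = 0.10471976 rad/s, so 56.81 rpm = 56.81 * 0.10471976 = 5.9491293 rad/s. Result: 5.9491293 rad/s ≈ 5.949 rad/s (4 s.f.). Final answer: 5.949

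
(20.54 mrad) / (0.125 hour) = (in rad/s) 4.564e-05. Check: 1 mrad = 0.001 rad, so 20.54 mrad = 20.54 * 0.001 = 0.02054 rad. 1 hour = 3600 s, so 0.125 hour = 0.125 * 3600 = 450 s. Combine: 0.02054 rad / 450 s = 4.5644444e-05 rad/s. Result: 4.5644444e-05 rad/s ≈ 4.564e-05 rad/s (4 s.f.).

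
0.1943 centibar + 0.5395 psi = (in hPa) 39.14. Check: 1 centibar = 1000 Pa, so 0.1943 centibar = 0.1943 * 1000 = 194.3 Pa. 1 psi = 6894.7573 Pa, so 0.5395 psi = 0.5395 * 6894.7573 = 3719.7216 Pa. Sum: 194.3 + 3719.7216 = 3914.0216 Pa. 1 hPa = 100 Pa, so 3914.0216 Pa = 3914.0216 / 100 = 39.140216 hPa ≈ 39.14 hPa (4 s.f.).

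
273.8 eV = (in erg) 4.387e-10. Check: 1 eV = 1.6021766e-19 J, so 273.8 eV = 273.8 * 1.6021766e-19 = 4.3867596e-17 J. 1 erg = 1e-07 J, so 4.3867596e-17 J = 4.3867596e-17 / 1e-07 = 4.3867596e-10 erg ≈ 4.387e-10 erg (4 s.f.).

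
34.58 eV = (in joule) 1 eV = 1.6021766e-19 J, so 34.58 eV = 34.58 * 1.6021766e-19 = 5.5403268e-18 J. 5.5403268e-18 J = 5.5403268e-18 joule ≈ 5.54e-18 joule (4 s.f.). Final answer: 5.54e-18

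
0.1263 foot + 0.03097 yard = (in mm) 66.82. Check: 1 foot = 0.3048 m, so 0.1263 foot = 0.1263 * 0.3048 = 0.03849624 m. 1 yard = 0.9144 m, so 0.03097 yard = 0.03097 * 0.9144 = 0.028318968 m. Sum: 0.03849624 + 0.028318968 = 0.066815208 m. 1 mm = 0.001 m, so 0.066815208 m = 0.066815208 / 0.001 = 66.815208 mm ≈ 66.82 mm (4 s.f.).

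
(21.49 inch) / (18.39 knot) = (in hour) 1 inch = 0.0254 m, so 21.49 inch = 21.49 * 0.0254 = 0.545846 m. 1 knot = 0.51444444 m/s, so 18.39 knot = 18.39 * 0.51444444 = 9.4606333 m/s. Combine: 0.545846 m / 9.4606333 m/s = 0.05769656 s. 1 hour = 3600 s, so 0.05769656 s = 0.05769656 / 3600 = 1.6026822e-05 hour ≈ 1.603e-05 hour (4 s.f.). Final answer: 1.603e-05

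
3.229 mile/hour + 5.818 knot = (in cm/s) 443.7. Check: 1 mile/hour = 0.44704 m/s, so 3.229 mile/hour = 3.229 * 0.44704 = 1.4434922 m/s. 1 knot = 0.51444444 m/s, so 5.818 knot = 5.818 * 0.51444444 = 2.9930378 m/s. Sum: 1.4434922 + 2.9930378 = 4.4365299 m/s. 1 cm/s = 0.01 m/s, so 4.4365299 m/s = 4.4365299 / 0.01 = 443.65299 cm/s ≈ 443.7 cm/s (4 s.f.).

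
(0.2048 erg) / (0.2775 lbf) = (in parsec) 1 erg = 1e-07 J, so 0.2048 erg = 0.2048 * 1e-07 = 2.048e-08 J. 1 lbf = 4.4482216 N, so 0.2775 lbf = 0.2775 * 4.4482216 = 1.2343815 N. Combine: 2.048e-08 J / 1.2343815 N = 1.6591305e-08 m. 1 parsec = 3.0856776e+16 m, so 1.6591305e-08 m = 1.6591305e-08 / 3.0856776e+16 = 5.3768758e-25 parsec ≈ 5.377e-25 parsec (4 s.f.). Final answer: 5.377e-25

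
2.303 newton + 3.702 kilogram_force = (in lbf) 8.679. Check: 2.303 newton = 2.303 N. 1 kilogram_force = 9.80665 N, so 3.702 kilogram_force = 3.702 * 9.80665 = 36.304218 N. Sum: 2.303 + 36.304218 = 38.607218 N. 1 lbf = 4.4482216 N, so 38.607218 N = 38.607218 / 4.4482216 = 8.6792479 lbf ≈ 8.679 lbf (4 s.f.).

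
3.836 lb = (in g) 1 lb = 0.45359237 kg, so 3.836 lb = 3.836 * 0.45359237 = 1.7399803 kg. 1 g = 0.001 kg, so 1.7399803 kg = 1.7399803 / 0.001 = 1739.9803 g ≈ 1740 g (4 s.f.). Final answer: 1740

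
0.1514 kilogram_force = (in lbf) 0.3338. Check: 1 kilogram_force = 9.80665 N, so 0.1514 kilogram_force = 0.1514 * 9.80665 = 1.4847268 N. 1 lbf = 4.4482216 N, so 1.4847268 N = 1.4847268 / 4.4482216 = 0.33377986 lbf ≈ 0.3338 lbf (4 s.f.).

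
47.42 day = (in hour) 1138. Check: 1 day = 86400 s, so 47.42 day = 47.42 * 86400 = 4097088 s. 1 hour = 3600 s, so 4097088 s = 4097088 / 3600 = 1138.08 hour ≈ 1138 hour (4 s.f.).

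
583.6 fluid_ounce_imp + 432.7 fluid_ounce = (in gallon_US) 7.761. Check: 1 fluid_ounce_imp = 2.8413063e-05 m^3, so 583.6 fluid_ounce_imp = 583.6 * 2.8413063e-05 = 0.016581863 m^3. 1 fluid_ounce = 2.957353e-05 m^3, so 432.7 fluid_ounce = 432.7 * 2.957353e-05 = 0.012796466 m^3. Sum: 0.016581863 + 0.012796466 = 0.02937833 m^3. 1 gallon_US = 0.0037854118 m^3, so 0.02937833 m^3 = 0.02937833 / 0.0037854118 = 7.7609336 gallon_US ≈ 7.761 gallon_US (4 s.f.).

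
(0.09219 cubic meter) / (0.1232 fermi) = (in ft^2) 0.09219 cubic meter = 0.09219 m^3. 1 fermi = 1e-15 m, so 0.1232 fermi = 0.1232 * 1e-15 = 1.232e-16 m. Combine: 0.09219 m^3 / 1.232e-16 m = 7.4829545e+14 m^2. 1 ft^2 = 0.09290304 m^2, so 7.4829545e+14 m^2 = 7.4829545e+14 / 0.09290304 = 8.0545852e+15 ft^2 ≈ 8.055e+15 ft^2 (4 s.f.). Final answer: 8.055e+15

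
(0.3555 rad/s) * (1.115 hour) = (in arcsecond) 0.3555 rad/s is already in rad/s. 1 hour = 3600 s, so 1.115 hour = 1.115 * 3600 = 4014 s. Combine: 0.3555 rad/s * 4014 s = 1426.977 rad. 1 arcsecond = 4.8481368e-06 rad, so 1426.977 rad = 1426.977 / 4.8481368e-06 = 2.9433513e+08 arcsecond ≈ 2.943e+08 arcsecond (4 s.f.). Final answer: 2.943e+08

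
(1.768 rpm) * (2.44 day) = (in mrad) 1 rpm = 0.10471976 rad/s, so 1.768 rpm = 1.768 * 0.10471976 = 0.18514453 rad/s. 1 day = 86400 s, so 2.44 day = 2.44 * 86400 = 210816 s. Combine: 0.18514453 rad/s * 210816 s = 39031.429 rad. 1 mrad = 0.001 rad, so 39031.429 rad = 39031.429 / 0.001 = 39031429 mrad ≈ 3.903e+07 mrad (4 s.f.). Final answer: 3.903e+07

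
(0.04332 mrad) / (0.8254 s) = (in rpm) 1 mrad = 0.001 rad, so 0.04332 mrad = 0.04332 * 0.001 = 4.332e-05 rad. 0.8254 s is already in s. Combine: 4.332e-05 rad / 0.8254 s = 5.2483644e-05 rad/s. 1 rpm = 0.10471976 rad/s, so 5.2483644e-05 rad/s = 5.2483644e-05 / 0.10471976 = 0.00050118189 rpm ≈ 0.0005012 rpm (4 s.f.). Final answer: 0.0005012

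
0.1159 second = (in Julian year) 3.673e-09. Check: 0.1159 second = 0.1159 s. 1 Julian year = 31557600 s, so 0.1159 s = 0.1159 / 31557600 = 3.6726494e-09 Julian year ≈ 3.673e-09 Julian year (4 s.f.).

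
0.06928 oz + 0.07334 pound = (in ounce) 1 oz = 0.028349523 kg, so 0.06928 oz = 0.06928 * 0.028349523 = 0.001964055 kg. 1 pound = 0.45359237 kg, so 0.07334 pound = 0.07334 * 0.45359237 = 0.033266464 kg. Sum: 0.001964055 + 0.033266464 = 0.035230519 kg. 1 ounce = 0.028349523 kg, so 0.035230519 kg = 0.035230519 / 0.028349523 = 1.24272 ounce ≈ 1.243 ounce (4 s.f.). Final answer: 1.243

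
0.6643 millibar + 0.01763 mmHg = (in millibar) 1 millibar = 100 Pa, so 0.6643 millibar = 0.6643 * 100 = 66.43 Pa. 1 mmHg = 133.32237 Pa, so 0.01763 mmHg = 0.01763 * 133.32237 = 2.3504734 Pa. Sum: 66.43 + 2.3504734 = 68.780473 Pa. 1 millibar = 100 Pa, so 68.780473 Pa = 68.780473 / 100 = 0.68780473 millibar ≈ 0.6878 millibar (4 s.f.). Final answer: 0.6878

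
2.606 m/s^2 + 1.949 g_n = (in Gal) 2172. Check: 2.606 m/s^2 is already in m/s^2. 1 g_n = 9.80665 m/s^2, so 1.949 g_n = 1.949 * 9.80665 = 19.113161 m/s^2. Sum: 2.606 + 19.113161 = 21.719161 m/s^2. 1 Gal = 0.01 m/s^2, so 21.719161 m/s^2 = 21.719161 / 0.01 = 2171.9161 Gal ≈ 2172 Gal (4 s.f.).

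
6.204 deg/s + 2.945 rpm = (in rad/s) 0.4167. Check: 1 deg/s = 0.017453293 rad/s, so 6.204 deg/s = 6.204 * 0.017453293 = 0.10828023 rad/s. 1 rpm = 0.10471976 rad/s, so 2.945 rpm = 2.945 * 0.10471976 = 0.30839968 rad/s. Sum: 0.10828023 + 0.30839968 = 0.41667991 rad/s. Result: 0.41667991 rad/s ≈ 0.4167 rad/s (4 s.f.).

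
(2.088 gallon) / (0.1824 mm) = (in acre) 1 gallon = 0.0037854118 m^3, so 2.088 gallon = 2.088 * 0.0037854118 = 0.0079039398 m^3. 1 mm = 0.001 m, so 0.1824 mm = 0.1824 * 0.001 = 0.0001824 m. Combine: 0.0079039398 m^3 / 0.0001824 m = 43.333003 m^2. 1 acre = 4046.8564 m^2, so 43.333003 m^2 = 43.333003 / 4046.8564 = 0.010707818 acre ≈ 0.01071 acre (4 s.f.). Final answer: 0.01071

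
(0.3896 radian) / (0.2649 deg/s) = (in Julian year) 0.3896 radian = 0.3896 rad. 1 deg/s = 0.017453293 rad/s, so 0.2649 deg/s = 0.2649 * 0.017453293 = 0.0046233772 rad/s. Combine: 0.3896 rad / 0.0046233772 rad/s = 84.267405 s. 1 Julian year = 31557600 s, so 84.267405 s = 84.267405 / 31557600 = 2.6702729e-06 Julian year ≈ 2.67e-06 Julian year (4 s.f.). Final answer: 2.67e-06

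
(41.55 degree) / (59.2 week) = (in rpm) 1 degree = 0.017453293 rad, so 41.55 degree = 41.55 * 0.017453293 = 0.7251843 rad. 1 week = 604800 s, so 59.2 week = 59.2 * 604800 = 35804160 s. Combine: 0.7251843 rad / 35804160 s = 2.0254191e-08 rad/s. 1 rpm = 0.10471976 rad/s, so 2.0254191e-08 rad/s = 2.0254191e-08 / 0.10471976 = 1.9341328e-07 rpm ≈ 1.934e-07 rpm (4 s.f.). Final answer: 1.934e-07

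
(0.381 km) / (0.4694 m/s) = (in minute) 13.53. Check: 1 km = 1000 m, so 0.381 km = 0.381 * 1000 = 381 m. 0.4694 m/s is already in m/s. Combine: 381 m / 0.4694 m/s = 811.67448 s. 1 minute = 60 s, so 811.67448 s = 811.67448 / 60 = 13.527908 minute ≈ 13.53 minute (4 s.f.).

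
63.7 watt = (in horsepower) 63.7 watt = 63.7 W. 1 horsepower = 745.69987 W, so 63.7 W = 63.7 / 745.69987 = 0.085423107 horsepower ≈ 0.08542 horsepower (4 s.f.). Final answer: 0.08542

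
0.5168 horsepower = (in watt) 1 horsepower = 745.69987 W, so 0.5168 horsepower = 0.5168 * 745.69987 = 385.37769 W. 385.37769 W = 385.37769 watt ≈ 385.4 watt (4 s.f.). Final answer: 385.4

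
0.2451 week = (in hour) 1 week = 604800 s, so 0.2451 week = 0.2451 * 604800 = 148236.48 s. 1 hour = 3600 s, so 148236.48 s = 148236.48 / 3600 = 41.1768 hour ≈ 41.18 hour (4 s.f.). Final answer: 41.18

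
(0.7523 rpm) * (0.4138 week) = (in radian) 1.972e+04. Check: 1 rpm = 0.10471976 rad/s, so 0.7523 rpm = 0.7523 * 0.10471976 = 0.078780672 rad/s. 1 week = 604800 s, so 0.4138 week = 0.4138 * 604800 = 250266.24 s. Combine: 0.078780672 rad/s * 250266.24 s = 19716.143 rad. 19716.143 rad = 19716.143 radian ≈ 1.972e+04 radian (4 s.f.).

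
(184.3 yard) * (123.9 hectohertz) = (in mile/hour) 1 yard = 0.9144 m, so 184.3 yard = 184.3 * 0.9144 = 168.52392 m. 1 hectohertz = 100 Hz, so 123.9 hectohertz = 123.9 * 100 = 12390 Hz. Combine: 168.52392 m * 12390 Hz = 2088011.4 m/s. 1 mile/hour = 0.44704 m/s, so 2088011.4 m/s = 2088011.4 / 0.44704 = 4670748.4 mile/hour ≈ 4.671e+06 mile/hour (4 s.f.). Final answer: 4.671e+06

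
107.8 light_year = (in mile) 1 light_year = 9.4607305e+15 m, so 107.8 light_year = 107.8 * 9.4607305e+15 = 1.0198667e+18 m. 1 mile = 1609.344 m, so 1.0198667e+18 m = 1.0198667e+18 / 1609.344 = 6.3371582e+14 mile ≈ 6.337e+14 mile (4 s.f.). Final answer: 6.337e+14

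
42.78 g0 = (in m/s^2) 419.5. Check: 1 g0 = 9.80665 m/s^2, so 42.78 g0 = 42.78 * 9.80665 = 419.52849 m/s^2. Result: 419.52849 m/s^2 ≈ 419.5 m/s^2 (4 s.f.).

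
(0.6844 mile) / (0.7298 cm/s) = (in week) 1 mile = 1609.344 m, so 0.6844 mile = 0.6844 * 1609.344 = 1101.435 m. 1 cm/s = 0.01 m/s, so 0.7298 cm/s = 0.7298 * 0.01 = 0.007298 m/s. Combine: 1101.435 m / 0.007298 m/s = 150922.86 s. 1 week = 604800 s, so 150922.86 s = 150922.86 / 604800 = 0.24954177 week ≈ 0.2495 week (4 s.f.). Final answer: 0.2495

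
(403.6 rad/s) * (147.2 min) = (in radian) 3.565e+06. Check: 403.6 rad/s is already in rad/s. 1 min = 60 s, so 147.2 min = 147.2 * 60 = 8832 s. Combine: 403.6 rad/s * 8832 s = 3564595.2 rad. 3564595.2 rad = 3564595.2 radian ≈ 3.565e+06 radian (4 s.f.).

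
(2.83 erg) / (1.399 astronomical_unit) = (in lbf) 1 erg = 1e-07 J, so 2.83 erg = 2.83 * 1e-07 = 2.83e-07 J. 1 astronomical_unit = 1.4959787e+11 m, so 1.399 astronomical_unit = 1.399 * 1.4959787e+11 = 2.0928742e+11 m. Combine: 2.83e-07 J / 2.0928742e+11 m = 1.3522074e-18 N. 1 lbf = 4.4482216 N, so 1.3522074e-18 N = 1.3522074e-18 / 4.4482216 = 3.0398832e-19 lbf ≈ 3.04e-19 lbf (4 s.f.). Final answer: 3.04e-19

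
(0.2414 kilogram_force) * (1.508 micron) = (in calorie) 8.532e-07. Check: 1 kilogram_force = 9.80665 N, so 0.2414 kilogram_force = 0.2414 * 9.80665 = 2.3673253 N. 1 micron = 1e-06 m, so 1.508 micron = 1.508 * 1e-06 = 1.508e-06 m. Combine: 2.3673253 N * 1.508e-06 m = 3.5699266e-06 J. 1 calorie = 4.184 J, so 3.5699266e-06 J = 3.5699266e-06 / 4.184 = 8.5323293e-07 calorie ≈ 8.532e-07 calorie (4 s.f.).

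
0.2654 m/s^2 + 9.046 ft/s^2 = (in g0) 0.2654 m/s^2 is already in m/s^2. 1 ft/s^2 = 0.3048 m/s^2, so 9.046 ft/s^2 = 9.046 * 0.3048 = 2.7572208 m/s^2. Sum: 0.2654 + 2.7572208 = 3.0226208 m/s^2. 1 g0 = 9.80665 m/s^2, so 3.0226208 m/s^2 = 3.0226208 / 9.80665 = 0.30822154 g0 ≈ 0.3082 g0 (4 s.f.). Final answer: 0.3082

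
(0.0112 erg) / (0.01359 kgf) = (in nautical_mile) 1 erg = 1e-07 J, so 0.0112 erg = 0.0112 * 1e-07 = 1.12e-09 J. 1 kgf = 9.80665 N, so 0.01359 kgf = 0.01359 * 9.80665 = 0.13327237 N. Combine: 1.12e-09 J / 0.13327237 N = 8.4038422e-09 m. 1 nautical_mile = 1852 m, so 8.4038422e-09 m = 8.4038422e-09 / 1852 = 4.5377118e-12 nautical_mile ≈ 4.538e-12 nautical_mile (4 s.f.). Final answer: 4.538e-12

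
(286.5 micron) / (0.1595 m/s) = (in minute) 1 micron = 1e-06 m, so 286.5 micron = 286.5 * 1e-06 = 0.0002865 m. 0.1595 m/s is already in m/s. Combine: 0.0002865 m / 0.1595 m/s = 0.0017962382 s. 1 minute = 60 s, so 0.0017962382 s = 0.0017962382 / 60 = 2.9937304e-05 minute ≈ 2.994e-05 minute (4 s.f.). Final answer: 2.994e-05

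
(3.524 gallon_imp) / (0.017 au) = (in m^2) 6.299e-12. Check: 1 gallon_imp = 0.00454609 m^3, so 3.524 gallon_imp = 3.524 * 0.00454609 = 0.016020421 m^3. 1 au = 1.4959787e+11 m, so 0.017 au = 0.017 * 1.4959787e+11 = 2.5431638e+09 m. Combine: 0.016020421 m^3 / 2.5431638e+09 m = 6.2994059e-12 m^2. Result: 6.2994059e-12 m^2 ≈ 6.299e-12 m^2 (4 s.f.).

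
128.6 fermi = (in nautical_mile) 1 fermi = 1e-15 m, so 128.6 fermi = 128.6 * 1e-15 = 1.286e-13 m. 1 nautical_mile = 1852 m, so 1.286e-13 m = 1.286e-13 / 1852 = 6.9438445e-17 nautical_mile ≈ 6.944e-17 nautical_mile (4 s.f.). Final answer: 6.944e-17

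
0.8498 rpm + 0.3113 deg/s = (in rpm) 1 rpm = 0.10471976 rad/s, so 0.8498 rpm = 0.8498 * 0.10471976 = 0.088990848 rad/s. 1 deg/s = 0.017453293 rad/s, so 0.3113 deg/s = 0.3113 * 0.017453293 = 0.00543321 rad/s. Sum: 0.088990848 + 0.00543321 = 0.094424058 rad/s. 1 rpm = 0.10471976 rad/s, so 0.094424058 rad/s = 0.094424058 / 0.10471976 = 0.90168333 rpm ≈ 0.9017 rpm (4 s.f.). Final answer: 0.9017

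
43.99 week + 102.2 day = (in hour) 1 week = 604800 s, so 43.99 week = 43.99 * 604800 = 26605152 s. 1 day = 86400 s, so 102.2 day = 102.2 * 86400 = 8830080 s. Sum: 26605152 + 8830080 = 35435232 s. 1 hour = 3600 s, so 35435232 s = 35435232 / 3600 = 9843.12 hour ≈ 9843 hour (4 s.f.). Final answer: 9843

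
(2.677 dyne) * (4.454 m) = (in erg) 1192. Check: 1 dyne = 1e-05 N, so 2.677 dyne = 2.677 * 1e-05 = 2.677e-05 N. 4.454 m is already in m. Combine: 2.677e-05 N * 4.454 m = 0.00011923358 J. 1 erg = 1e-07 J, so 0.00011923358 J = 0.00011923358 / 1e-07 = 1192.3358 erg ≈ 1192 erg (4 s.f.).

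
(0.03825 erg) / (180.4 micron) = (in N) 1 erg = 1e-07 J, so 0.03825 erg = 0.03825 * 1e-07 = 3.825e-09 J. 1 micron = 1e-06 m, so 180.4 micron = 180.4 * 1e-06 = 0.0001804 m. Combine: 3.825e-09 J / 0.0001804 m = 2.1202882e-05 N. Result: 2.1202882e-05 N ≈ 2.12e-05 N (4 s.f.). Final answer: 2.12e-05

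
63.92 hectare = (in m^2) 6.392e+05. Check: 1 hectare = 10000 m^2, so 63.92 hectare = 63.92 * 10000 = 639200 m^2. Result: 639200 m^2 ≈ 6.392e+05 m^2 (4 s.f.).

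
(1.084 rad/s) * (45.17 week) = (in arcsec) 1.084 rad/s is already in rad/s. 1 week = 604800 s, so 45.17 week = 45.17 * 604800 = 27318816 s. Combine: 1.084 rad/s * 27318816 s = 29613597 rad. 1 arcsec = 4.8481368e-06 rad, so 29613597 rad = 29613597 / 4.8481368e-06 = 6.1082428e+12 arcsec ≈ 6.108e+12 arcsec (4 s.f.). Final answer: 6.108e+12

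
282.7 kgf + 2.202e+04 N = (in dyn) 2.479e+09. Check: 1 kgf = 9.80665 N, so 282.7 kgf = 282.7 * 9.80665 = 2772.34 N. 2.202e+04 N is already in N. Sum: 2772.34 + 22020 = 24792.34 N. 1 dyn = 1e-05 N, so 24792.34 N = 24792.34 / 1e-05 = 2.479234e+09 dyn ≈ 2.479e+09 dyn (4 s.f.).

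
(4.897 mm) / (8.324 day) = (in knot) 1.324e-08. Check: 1 mm = 0.001 m, so 4.897 mm = 4.897 * 0.001 = 0.004897 m. 1 day = 86400 s, so 8.324 day = 8.324 * 86400 = 719193.6 s. Combine: 0.004897 m / 719193.6 s = 6.809015e-09 m/s. 1 knot = 0.51444444 m/s, so 6.809015e-09 m/s = 6.809015e-09 / 0.51444444 = 1.3235666e-08 knot ≈ 1.324e-08 knot (4 s.f.).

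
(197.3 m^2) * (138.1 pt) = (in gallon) 197.3 m^2 is already in m^2. 1 pt = 0.00035277778 m, so 138.1 pt = 138.1 * 0.00035277778 = 0.048718611 m. Combine: 197.3 m^2 * 0.048718611 m = 9.612182 m^3. 1 gallon = 0.0037854118 m^3, so 9.612182 m^3 = 9.612182 / 0.0037854118 = 2539.2698 gallon ≈ 2539 gallon (4 s.f.). Final answer: 2539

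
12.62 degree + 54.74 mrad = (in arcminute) 945.4. Check: 1 degree = 0.017453293 rad, so 12.62 degree = 12.62 * 0.017453293 = 0.22026055 rad. 1 mrad = 0.001 rad, so 54.74 mrad = 54.74 * 0.001 = 0.05474 rad. Sum: 0.22026055 + 0.05474 = 0.27500055 rad. 1 arcminute = 0.00029088821 rad, so 0.27500055 rad = 0.27500055 / 0.00029088821 = 945.38226 arcminute ≈ 945.4 arcminute (4 s.f.).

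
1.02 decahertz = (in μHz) 1.02e+07. Check: 1 decahertz = 10 Hz, so 1.02 decahertz = 1.02 * 10 = 10.2 Hz. 1 μHz = 1e-06 Hz, so 10.2 Hz = 10.2 / 1e-06 = 10200000 μHz ≈ 1.02e+07 μHz (4 s.f.).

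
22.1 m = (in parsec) 7.162e-16. Check: 1 parsec = 3.0856776e+16 m, so 22.1 m = 22.1 / 3.0856776e+16 = 7.1621222e-16 parsec ≈ 7.162e-16 parsec (4 s.f.).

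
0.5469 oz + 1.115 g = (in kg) 0.01662. Check: 1 oz = 0.028349523 kg, so 0.5469 oz = 0.5469 * 0.028349523 = 0.015504354 kg. 1 g = 0.001 kg, so 1.115 g = 1.115 * 0.001 = 0.001115 kg. Sum: 0.015504354 + 0.001115 = 0.016619354 kg. Result: 0.016619354 kg ≈ 0.01662 kg (4 s.f.).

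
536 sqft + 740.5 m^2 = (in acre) 1 sqft = 0.09290304 m^2, so 536 sqft = 536 * 0.09290304 = 49.796029 m^2. 740.5 m^2 is already in m^2. Sum: 49.796029 + 740.5 = 790.29603 m^2. 1 acre = 4046.8564 m^2, so 790.29603 m^2 = 790.29603 / 4046.8564 = 0.1952864 acre ≈ 0.1953 acre (4 s.f.). Final answer: 0.1953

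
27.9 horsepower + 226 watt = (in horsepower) 1 horsepower = 745.69987 W, so 27.9 horsepower = 27.9 * 745.69987 = 20805.026 W. 226 watt = 226 W. Sum: 20805.026 + 226 = 21031.026 W. 1 horsepower = 745.69987 W, so 21031.026 W = 21031.026 / 745.69987 = 28.203071 horsepower ≈ 28.2 horsepower (4 s.f.). Final answer: 28.2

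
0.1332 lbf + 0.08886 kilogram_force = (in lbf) 0.3291. Check: 1 lbf = 4.4482216 N, so 0.1332 lbf = 0.1332 * 4.4482216 = 0.59250312 N. 1 kilogram_force = 9.80665 N, so 0.08886 kilogram_force = 0.08886 * 9.80665 = 0.87141892 N. Sum: 0.59250312 + 0.87141892 = 1.463922 N. 1 lbf = 4.4482216 N, so 1.463922 N = 1.463922 / 4.4482216 = 0.32910277 lbf ≈ 0.3291 lbf (4 s.f.).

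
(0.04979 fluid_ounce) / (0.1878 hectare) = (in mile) 1 fluid_ounce = 2.957353e-05 m^3, so 0.04979 fluid_ounce = 0.04979 * 2.957353e-05 = 1.472466e-06 m^3. 1 hectare = 10000 m^2, so 0.1878 hectare = 0.1878 * 10000 = 1878 m^2. Combine: 1.472466e-06 m^3 / 1878 m^2 = 7.8406072e-10 m. 1 mile = 1609.344 m, so 7.8406072e-10 m = 7.8406072e-10 / 1609.344 = 4.8719275e-13 mile ≈ 4.872e-13 mile (4 s.f.). Final answer: 4.872e-13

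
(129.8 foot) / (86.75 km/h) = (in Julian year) 1 foot = 0.3048 m, so 129.8 foot = 129.8 * 0.3048 = 39.56304 m. 1 km/h = 0.27777778 m/s, so 86.75 km/h = 86.75 * 0.27777778 = 24.097222 m/s. Combine: 39.56304 m / 24.097222 m/s = 1.6418092 s. 1 Julian year = 31557600 s, so 1.6418092 s = 1.6418092 / 31557600 = 5.2025793e-08 Julian year ≈ 5.203e-08 Julian year (4 s.f.). Final answer: 5.203e-08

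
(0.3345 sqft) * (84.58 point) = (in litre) 1 sqft = 0.09290304 m^2, so 0.3345 sqft = 0.3345 * 0.09290304 = 0.031076067 m^2. 1 point = 0.00035277778 m, so 84.58 point = 84.58 * 0.00035277778 = 0.029837944 m. Combine: 0.031076067 m^2 * 0.029837944 m = 0.00092724596 m^3. 1 litre = 0.001 m^3, so 0.00092724596 m^3 = 0.00092724596 / 0.001 = 0.92724596 litre ≈ 0.9272 litre (4 s.f.). Final answer: 0.9272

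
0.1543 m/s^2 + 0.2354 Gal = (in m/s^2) 0.1543 m/s^2 is already in m/s^2. 1 Gal = 0.01 m/s^2, so 0.2354 Gal = 0.2354 * 0.01 = 0.002354 m/s^2. Sum: 0.1543 + 0.002354 = 0.156654 m/s^2. Result: 0.156654 m/s^2 ≈ 0.1567 m/s^2 (4 s.f.). Final answer: 0.1567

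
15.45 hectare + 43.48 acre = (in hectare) 1 hectare = 10000 m^2, so 15.45 hectare = 15.45 * 10000 = 154500 m^2. 1 acre = 4046.8564 m^2, so 43.48 acre = 43.48 * 4046.8564 = 175957.32 m^2. Sum: 154500 + 175957.32 = 330457.32 m^2. 1 hectare = 10000 m^2, so 330457.32 m^2 = 330457.32 / 10000 = 33.045732 hectare ≈ 33.05 hectare (4 s.f.). Final answer: 33.05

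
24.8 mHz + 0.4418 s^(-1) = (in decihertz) 1 mHz = 0.001 Hz, so 24.8 mHz = 24.8 * 0.001 = 0.0248 Hz. 0.4418 s^(-1) = 0.4418 Hz. Sum: 0.0248 + 0.4418 = 0.4666 Hz. 1 decihertz = 0.1 Hz, so 0.4666 Hz = 0.4666 / 0.1 = 4.666 decihertz. Final answer: 4.666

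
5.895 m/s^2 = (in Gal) 589.5. Check: 1 Gal = 0.01 m/s^2, so 5.895 m/s^2 = 5.895 / 0.01 = 589.5 Gal.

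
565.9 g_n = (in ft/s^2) 1.821e+04. Check: 1 g_n = 9.80665 m/s^2, so 565.9 g_n = 565.9 * 9.80665 = 5549.5832 m/s^2. 1 ft/s^2 = 0.3048 m/s^2, so 5549.5832 m/s^2 = 5549.5832 / 0.3048 = 18207.294 ft/s^2 ≈ 1.821e+04 ft/s^2 (4 s.f.).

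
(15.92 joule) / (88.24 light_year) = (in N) 1.907e-17. Check: 15.92 joule = 15.92 J. 1 light_year = 9.4607305e+15 m, so 88.24 light_year = 88.24 * 9.4607305e+15 = 8.3481486e+17 m. Combine: 15.92 J / 8.3481486e+17 m = 1.9070097e-17 N. Result: 1.9070097e-17 N ≈ 1.907e-17 N (4 s.f.).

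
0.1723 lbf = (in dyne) 7.664e+04. Check: 1 lbf = 4.4482216 N, so 0.1723 lbf = 0.1723 * 4.4482216 = 0.76642858 N. 1 dyne = 1e-05 N, so 0.76642858 N = 0.76642858 / 1e-05 = 76642.858 dyne ≈ 7.664e+04 dyne (4 s.f.).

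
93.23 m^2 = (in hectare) 0.009323. Check: 1 hectare = 10000 m^2, so 93.23 m^2 = 93.23 / 10000 = 0.009323 hectare.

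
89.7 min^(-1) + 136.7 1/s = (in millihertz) 1.382e+05. Check: 1 min^(-1) = 0.016666667 Hz, so 89.7 min^(-1) = 89.7 * 0.016666667 = 1.495 Hz. 136.7 1/s = 136.7 Hz. Sum: 1.495 + 136.7 = 138.195 Hz. 1 millihertz = 0.001 Hz, so 138.195 Hz = 138.195 / 0.001 = 138195 millihertz ≈ 1.382e+05 millihertz (4 s.f.).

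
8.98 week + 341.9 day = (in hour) 1 week = 604800 s, so 8.98 week = 8.98 * 604800 = 5431104 s. 1 day = 86400 s, so 341.9 day = 341.9 * 86400 = 29540160 s. Sum: 5431104 + 29540160 = 34971264 s. 1 hour = 3600 s, so 34971264 s = 34971264 / 3600 = 9714.24 hour ≈ 9714 hour (4 s.f.). Final answer: 9714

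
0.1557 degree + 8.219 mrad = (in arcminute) 37.6. Check: 1 degree = 0.017453293 rad, so 0.1557 degree = 0.1557 * 0.017453293 = 0.0027174776 rad. 1 mrad = 0.001 rad, so 8.219 mrad = 8.219 * 0.001 = 0.008219 rad. Sum: 0.0027174776 + 0.008219 = 0.010936478 rad. 1 arcminute = 0.00029088821 rad, so 0.010936478 rad = 0.010936478 / 0.00029088821 = 37.596841 arcminute ≈ 37.6 arcminute (4 s.f.).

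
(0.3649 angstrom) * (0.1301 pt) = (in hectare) 1.675e-19. Check: 1 angstrom = 1e-10 m, so 0.3649 angstrom = 0.3649 * 1e-10 = 3.649e-11 m. 1 pt = 0.00035277778 m, so 0.1301 pt = 0.1301 * 0.00035277778 = 4.5896389e-05 m. Combine: 3.649e-11 m * 4.5896389e-05 m = 1.6747592e-15 m^2. 1 hectare = 10000 m^2, so 1.6747592e-15 m^2 = 1.6747592e-15 / 10000 = 1.6747592e-19 hectare ≈ 1.675e-19 hectare (4 s.f.).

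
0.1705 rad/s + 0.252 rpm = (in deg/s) 11.28. Check: 0.1705 rad/s is already in rad/s. 1 rpm = 0.10471976 rad/s, so 0.252 rpm = 0.252 * 0.10471976 = 0.026389378 rad/s. Sum: 0.1705 + 0.026389378 = 0.19688938 rad/s. 1 deg/s = 0.017453293 rad/s, so 0.19688938 rad/s = 0.19688938 / 0.017453293 = 11.28093 deg/s ≈ 11.28 deg/s (4 s.f.).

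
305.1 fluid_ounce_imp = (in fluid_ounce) 1 fluid_ounce_imp = 2.8413063e-05 m^3, so 305.1 fluid_ounce_imp = 305.1 * 2.8413063e-05 = 0.0086688254 m^3. 1 fluid_ounce = 2.957353e-05 m^3, so 0.0086688254 m^3 = 0.0086688254 / 2.957353e-05 = 293.12786 fluid_ounce ≈ 293.1 fluid_ounce (4 s.f.). Final answer: 293.1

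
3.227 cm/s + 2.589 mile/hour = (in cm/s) 1 cm/s = 0.01 m/s, so 3.227 cm/s = 3.227 * 0.01 = 0.03227 m/s. 1 mile/hour = 0.44704 m/s, so 2.589 mile/hour = 2.589 * 0.44704 = 1.1573866 m/s. Sum: 0.03227 + 1.1573866 = 1.1896566 m/s. 1 cm/s = 0.01 m/s, so 1.1896566 m/s = 1.1896566 / 0.01 = 118.96566 cm/s ≈ 119 cm/s (4 s.f.). Final answer: 119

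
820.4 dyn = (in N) 1 dyn = 1e-05 N, so 820.4 dyn = 820.4 * 1e-05 = 0.008204 N. Result: 0.008204 N. Final answer: 0.008204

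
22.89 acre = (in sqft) 1 acre = 4046.8564 m^2, so 22.89 acre = 22.89 * 4046.8564 = 92632.544 m^2. 1 sqft = 0.09290304 m^2, so 92632.544 m^2 = 92632.544 / 0.09290304 = 997088.4 sqft ≈ 9.971e+05 sqft (4 s.f.). Final answer: 9.971e+05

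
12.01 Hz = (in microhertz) 1 microhertz = 1e-06 Hz, so 12.01 Hz = 12.01 / 1e-06 = 12010000 microhertz ≈ 1.201e+07 microhertz (4 s.f.). Final answer: 1.201e+07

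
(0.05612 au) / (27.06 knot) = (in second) 6.031e+08. Check: 1 au = 1.4959787e+11 m, so 0.05612 au = 0.05612 * 1.4959787e+11 = 8.3954325e+09 m. 1 knot = 0.51444444 m/s, so 27.06 knot = 27.06 * 0.51444444 = 13.920867 m/s. Combine: 8.3954325e+09 m / 13.920867 m/s = 6.030826e+08 s. 6.030826e+08 s = 6.030826e+08 second ≈ 6.031e+08 second (4 s.f.).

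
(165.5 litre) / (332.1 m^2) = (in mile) 3.097e-07. Check: 1 litre = 0.001 m^3, so 165.5 litre = 165.5 * 0.001 = 0.1655 m^3. 332.1 m^2 is already in m^2. Combine: 0.1655 m^3 / 332.1 m^2 = 0.00049834387 m. 1 mile = 1609.344 m, so 0.00049834387 m = 0.00049834387 / 1609.344 = 3.0965653e-07 mile ≈ 3.097e-07 mile (4 s.f.).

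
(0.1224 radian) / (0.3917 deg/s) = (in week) 0.1224 radian = 0.1224 rad. 1 deg/s = 0.017453293 rad/s, so 0.3917 deg/s = 0.3917 * 0.017453293 = 0.0068364547 rad/s. Combine: 0.1224 rad / 0.0068364547 rad/s = 17.904017 s. 1 week = 604800 s, so 17.904017 s = 17.904017 / 604800 = 2.9603203e-05 week ≈ 2.96e-05 week (4 s.f.). Final answer: 2.96e-05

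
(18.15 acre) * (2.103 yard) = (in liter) 1 acre = 4046.8564 m^2, so 18.15 acre = 18.15 * 4046.8564 = 73450.444 m^2. 1 yard = 0.9144 m, so 2.103 yard = 2.103 * 0.9144 = 1.9229832 m. Combine: 73450.444 m^2 * 1.9229832 m = 141243.97 m^3. 1 liter = 0.001 m^3, so 141243.97 m^3 = 141243.97 / 0.001 = 1.4124397e+08 liter ≈ 1.412e+08 liter (4 s.f.). Final answer: 1.412e+08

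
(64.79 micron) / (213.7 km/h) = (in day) 1 micron = 1e-06 m, so 64.79 micron = 64.79 * 1e-06 = 6.479e-05 m. 1 km/h = 0.27777778 m/s, so 213.7 km/h = 213.7 * 0.27777778 = 59.361111 m/s. Combine: 6.479e-05 m / 59.361111 m/s = 1.0914553e-06 s. 1 day = 86400 s, so 1.0914553e-06 s = 1.0914553e-06 / 86400 = 1.2632585e-11 day ≈ 1.263e-11 day (4 s.f.). Final answer: 1.263e-11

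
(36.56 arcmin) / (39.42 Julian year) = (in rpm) 1 arcmin = 0.00029088821 rad, so 36.56 arcmin = 36.56 * 0.00029088821 = 0.010634873 rad. 1 Julian year = 31557600 s, so 39.42 Julian year = 39.42 * 31557600 = 1.2440006e+09 s. Combine: 0.010634873 rad / 1.2440006e+09 s = 8.5489291e-12 rad/s. 1 rpm = 0.10471976 rad/s, so 8.5489291e-12 rad/s = 8.5489291e-12 / 0.10471976 = 8.163626e-11 rpm ≈ 8.164e-11 rpm (4 s.f.). Final answer: 8.164e-11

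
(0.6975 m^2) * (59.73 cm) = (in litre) 416.6. Check: 0.6975 m^2 is already in m^2. 1 cm = 0.01 m, so 59.73 cm = 59.73 * 0.01 = 0.5973 m. Combine: 0.6975 m^2 * 0.5973 m = 0.41661675 m^3. 1 litre = 0.001 m^3, so 0.41661675 m^3 = 0.41661675 / 0.001 = 416.61675 litre ≈ 416.6 litre (4 s.f.).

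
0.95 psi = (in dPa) 1 psi = 6894.7573 Pa, so 0.95 psi = 0.95 * 6894.7573 = 6550.0194 Pa. 1 dPa = 0.1 Pa, so 6550.0194 Pa = 6550.0194 / 0.1 = 65500.194 dPa ≈ 6.55e+04 dPa (4 s.f.). Final answer: 6.55e+04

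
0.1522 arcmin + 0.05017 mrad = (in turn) 1.503e-05. Check: 1 arcmin = 0.00029088821 rad, so 0.1522 arcmin = 0.1522 * 0.00029088821 = 4.4273185e-05 rad. 1 mrad = 0.001 rad, so 0.05017 mrad = 0.05017 * 0.001 = 5.017e-05 rad. Sum: 4.4273185e-05 + 5.017e-05 = 9.4443185e-05 rad. 1 turn = 6.2831853 rad, so 9.4443185e-05 rad = 9.4443185e-05 / 6.2831853 = 1.50311e-05 turn ≈ 1.503e-05 turn (4 s.f.).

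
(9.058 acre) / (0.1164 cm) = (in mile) 1.957e+04. Check: 1 acre = 4046.8564 m^2, so 9.058 acre = 9.058 * 4046.8564 = 36656.425 m^2. 1 cm = 0.01 m, so 0.1164 cm = 0.1164 * 0.01 = 0.001164 m. Combine: 36656.425 m^2 / 0.001164 m = 31491774 m. 1 mile = 1609.344 m, so 31491774 m = 31491774 / 1609.344 = 19568.081 mile ≈ 1.957e+04 mile (4 s.f.).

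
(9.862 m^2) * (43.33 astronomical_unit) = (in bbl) 4.021e+14. Check: 9.862 m^2 is already in m^2. 1 astronomical_unit = 1.4959787e+11 m, so 43.33 astronomical_unit = 43.33 * 1.4959787e+11 = 6.4820757e+12 m. Combine: 9.862 m^2 * 6.4820757e+12 m = 6.3926231e+13 m^3. 1 bbl = 0.15898729 m^3, so 6.3926231e+13 m^3 = 6.3926231e+13 / 0.15898729 = 4.020839e+14 bbl ≈ 4.021e+14 bbl (4 s.f.).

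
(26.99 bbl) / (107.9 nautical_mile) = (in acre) 1 bbl = 0.15898729 m^3, so 26.99 bbl = 26.99 * 0.15898729 = 4.2910671 m^3. 1 nautical_mile = 1852 m, so 107.9 nautical_mile = 107.9 * 1852 = 199830.8 m. Combine: 4.2910671 m^3 / 199830.8 m = 2.1473502e-05 m^2. 1 acre = 4046.8564 m^2, so 2.1473502e-05 m^2 = 2.1473502e-05 / 4046.8564 = 5.3062179e-09 acre ≈ 5.306e-09 acre (4 s.f.). Final answer: 5.306e-09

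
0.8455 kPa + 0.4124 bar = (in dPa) 4.209e+05. Check: 1 kPa = 1000 Pa, so 0.8455 kPa = 0.8455 * 1000 = 845.5 Pa. 1 bar = 100000 Pa, so 0.4124 bar = 0.4124 * 100000 = 41240 Pa. Sum: 845.5 + 41240 = 42085.5 Pa. 1 dPa = 0.1 Pa, so 42085.5 Pa = 42085.5 / 0.1 = 420855 dPa ≈ 4.209e+05 dPa (4 s.f.).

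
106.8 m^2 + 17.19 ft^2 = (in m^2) 108.4. Check: 106.8 m^2 is already in m^2. 1 ft^2 = 0.09290304 m^2, so 17.19 ft^2 = 17.19 * 0.09290304 = 1.5970033 m^2. Sum: 106.8 + 1.5970033 = 108.397 m^2. Result: 108.397 m^2 ≈ 108.4 m^2 (4 s.f.).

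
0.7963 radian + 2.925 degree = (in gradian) 0.7963 radian = 0.7963 rad. 1 degree = 0.017453293 rad, so 2.925 degree = 2.925 * 0.017453293 = 0.051050881 rad. Sum: 0.7963 + 0.051050881 = 0.84735088 rad. 1 gradian = 0.015707963 rad, so 0.84735088 rad = 0.84735088 / 0.015707963 = 53.944032 gradian ≈ 53.94 gradian (4 s.f.). Final answer: 53.94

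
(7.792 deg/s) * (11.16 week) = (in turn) 1.461e+05. Check: 1 deg/s = 0.017453293 rad/s, so 7.792 deg/s = 7.792 * 0.017453293 = 0.13599606 rad/s. 1 week = 604800 s, so 11.16 week = 11.16 * 604800 = 6749568 s. Combine: 0.13599606 rad/s * 6749568 s = 917914.62 rad. 1 turn = 6.2831853 rad, so 917914.62 rad = 917914.62 / 6.2831853 = 146090.65 turn ≈ 1.461e+05 turn (4 s.f.).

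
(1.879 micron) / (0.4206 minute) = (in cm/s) 7.446e-06. Check: 1 micron = 1e-06 m, so 1.879 micron = 1.879 * 1e-06 = 1.879e-06 m. 1 minute = 60 s, so 0.4206 minute = 0.4206 * 60 = 25.236 s. Combine: 1.879e-06 m / 25.236 s = 7.4457125e-08 m/s. 1 cm/s = 0.01 m/s, so 7.4457125e-08 m/s = 7.4457125e-08 / 0.01 = 7.4457125e-06 cm/s ≈ 7.446e-06 cm/s (4 s.f.).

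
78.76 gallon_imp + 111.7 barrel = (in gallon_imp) 3985. Check: 1 gallon_imp = 0.00454609 m^3, so 78.76 gallon_imp = 78.76 * 0.00454609 = 0.35805005 m^3. 1 barrel = 0.15898729 m^3, so 111.7 barrel = 111.7 * 0.15898729 = 17.758881 m^3. Sum: 0.35805005 + 17.758881 = 18.116931 m^3. 1 gallon_imp = 0.00454609 m^3, so 18.116931 m^3 = 18.116931 / 0.00454609 = 3985.1677 gallon_imp ≈ 3985 gallon_imp (4 s.f.).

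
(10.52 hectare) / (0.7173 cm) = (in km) 1 hectare = 10000 m^2, so 10.52 hectare = 10.52 * 10000 = 105200 m^2. 1 cm = 0.01 m, so 0.7173 cm = 0.7173 * 0.01 = 0.007173 m. Combine: 105200 m^2 / 0.007173 m = 14666109 m. 1 km = 1000 m, so 14666109 m = 14666109 / 1000 = 14666.109 km ≈ 1.467e+04 km (4 s.f.). Final answer: 1.467e+04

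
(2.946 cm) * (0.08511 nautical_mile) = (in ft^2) 49.98. Check: 1 cm = 0.01 m, so 2.946 cm = 2.946 * 0.01 = 0.02946 m. 1 nautical_mile = 1852 m, so 0.08511 nautical_mile = 0.08511 * 1852 = 157.62372 m. Combine: 0.02946 m * 157.62372 m = 4.6435948 m^2. 1 ft^2 = 0.09290304 m^2, so 4.6435948 m^2 = 4.6435948 / 0.09290304 = 49.983238 ft^2 ≈ 49.98 ft^2 (4 s.f.).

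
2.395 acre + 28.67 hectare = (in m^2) 1 acre = 4046.8564 m^2, so 2.395 acre = 2.395 * 4046.8564 = 9692.2211 m^2. 1 hectare = 10000 m^2, so 28.67 hectare = 28.67 * 10000 = 286700 m^2. Sum: 9692.2211 + 286700 = 296392.22 m^2. Result: 296392.22 m^2 ≈ 2.964e+05 m^2 (4 s.f.). Final answer: 2.964e+05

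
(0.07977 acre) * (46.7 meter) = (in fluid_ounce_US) 1 acre = 4046.8564 m^2, so 0.07977 acre = 0.07977 * 4046.8564 = 322.81774 m^2. 46.7 meter = 46.7 m. Combine: 322.81774 m^2 * 46.7 m = 15075.588 m^3. 1 fluid_ounce_US = 2.957353e-05 m^3, so 15075.588 m^3 = 15075.588 / 2.957353e-05 = 5.0976629e+08 fluid_ounce_US ≈ 5.098e+08 fluid_ounce_US (4 s.f.). Final answer: 5.098e+08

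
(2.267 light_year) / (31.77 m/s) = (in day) 7.813e+09. Check: 1 light_year = 9.4607305e+15 m, so 2.267 light_year = 2.267 * 9.4607305e+15 = 2.1447476e+16 m. 31.77 m/s is already in m/s. Combine: 2.1447476e+16 m / 31.77 m/s = 6.750858e+14 s. 1 day = 86400 s, so 6.750858e+14 s = 6.750858e+14 / 86400 = 7.8134931e+09 day ≈ 7.813e+09 day (4 s.f.).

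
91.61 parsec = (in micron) 1 parsec = 3.0856776e+16 m, so 91.61 parsec = 91.61 * 3.0856776e+16 = 2.8267892e+18 m. 1 micron = 1e-06 m, so 2.8267892e+18 m = 2.8267892e+18 / 1e-06 = 2.8267892e+24 micron ≈ 2.827e+24 micron (4 s.f.). Final answer: 2.827e+24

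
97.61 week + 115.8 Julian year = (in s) 3.713e+09. Check: 1 week = 604800 s, so 97.61 week = 97.61 * 604800 = 59034528 s. 1 Julian year = 31557600 s, so 115.8 Julian year = 115.8 * 31557600 = 3.6543701e+09 s. Sum: 59034528 + 3.6543701e+09 = 3.7134046e+09 s. Result: 3.7134046e+09 s ≈ 3.713e+09 s (4 s.f.).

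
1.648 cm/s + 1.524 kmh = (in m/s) 0.4398. Check: 1 cm/s = 0.01 m/s, so 1.648 cm/s = 1.648 * 0.01 = 0.01648 m/s. 1 kmh = 0.27777778 m/s, so 1.524 kmh = 1.524 * 0.27777778 = 0.42333333 m/s. Sum: 0.01648 + 0.42333333 = 0.43981333 m/s. Result: 0.43981333 m/s ≈ 0.4398 m/s (4 s.f.).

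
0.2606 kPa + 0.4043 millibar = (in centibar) 0.301. Check: 1 kPa = 1000 Pa, so 0.2606 kPa = 0.2606 * 1000 = 260.6 Pa. 1 millibar = 100 Pa, so 0.4043 millibar = 0.4043 * 100 = 40.43 Pa. Sum: 260.6 + 40.43 = 301.03 Pa. 1 centibar = 1000 Pa, so 301.03 Pa = 301.03 / 1000 = 0.30103 centibar ≈ 0.301 centibar (4 s.f.).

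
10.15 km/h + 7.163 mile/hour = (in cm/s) 1 km/h = 0.27777778 m/s, so 10.15 km/h = 10.15 * 0.27777778 = 2.8194444 m/s. 1 mile/hour = 0.44704 m/s, so 7.163 mile/hour = 7.163 * 0.44704 = 3.2021475 m/s. Sum: 2.8194444 + 3.2021475 = 6.021592 m/s. 1 cm/s = 0.01 m/s, so 6.021592 m/s = 6.021592 / 0.01 = 602.1592 cm/s ≈ 602.2 cm/s (4 s.f.). Final answer: 602.2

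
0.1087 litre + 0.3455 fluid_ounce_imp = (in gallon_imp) 1 litre = 0.001 m^3, so 0.1087 litre = 0.1087 * 0.001 = 0.0001087 m^3. 1 fluid_ounce_imp = 2.8413063e-05 m^3, so 0.3455 fluid_ounce_imp = 0.3455 * 2.8413063e-05 = 9.8167131e-06 m^3. Sum: 0.0001087 + 9.8167131e-06 = 0.00011851671 m^3. 1 gallon_imp = 0.00454609 m^3, so 0.00011851671 m^3 = 0.00011851671 / 0.00454609 = 0.026070032 gallon_imp ≈ 0.02607 gallon_imp (4 s.f.). Final answer: 0.02607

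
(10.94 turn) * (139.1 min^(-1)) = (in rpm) 1 turn = 6.2831853 rad, so 10.94 turn = 10.94 * 6.2831853 = 68.738047 rad. 1 min^(-1) = 0.016666667 Hz, so 139.1 min^(-1) = 139.1 * 0.016666667 = 2.3183333 Hz. Combine: 68.738047 rad * 2.3183333 Hz = 159.35771 rad/s. 1 rpm = 0.10471976 rad/s, so 159.35771 rad/s = 159.35771 / 0.10471976 = 1521.754 rpm ≈ 1522 rpm (4 s.f.). Final answer: 1522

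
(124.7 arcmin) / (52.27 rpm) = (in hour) 1 arcmin = 0.00029088821 rad, so 124.7 arcmin = 124.7 * 0.00029088821 = 0.03627376 rad. 1 rpm = 0.10471976 rad/s, so 52.27 rpm = 52.27 * 0.10471976 = 5.4737016 rad/s. Combine: 0.03627376 rad / 5.4737016 rad/s = 0.0066269158 s. 1 hour = 3600 s, so 0.0066269158 s = 0.0066269158 / 3600 = 1.8408099e-06 hour ≈ 1.841e-06 hour (4 s.f.). Final answer: 1.841e-06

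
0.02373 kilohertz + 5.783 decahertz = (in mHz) 1 kilohertz = 1000 Hz, so 0.02373 kilohertz = 0.02373 * 1000 = 23.73 Hz. 1 decahertz = 10 Hz, so 5.783 decahertz = 5.783 * 10 = 57.83 Hz. Sum: 23.73 + 57.83 = 81.56 Hz. 1 mHz = 0.001 Hz, so 81.56 Hz = 81.56 / 0.001 = 81560 mHz ≈ 8.156e+04 mHz (4 s.f.). Final answer: 8.156e+04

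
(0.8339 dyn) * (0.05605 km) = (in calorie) 1 dyn = 1e-05 N, so 0.8339 dyn = 0.8339 * 1e-05 = 8.339e-06 N. 1 km = 1000 m, so 0.05605 km = 0.05605 * 1000 = 56.05 m. Combine: 8.339e-06 N * 56.05 m = 0.00046740095 J. 1 calorie = 4.184 J, so 0.00046740095 J = 0.00046740095 / 4.184 = 0.00011171151 calorie ≈ 0.0001117 calorie (4 s.f.). Final answer: 0.0001117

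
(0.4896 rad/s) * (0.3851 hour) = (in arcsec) 1.4e+08. Check: 0.4896 rad/s is already in rad/s. 1 hour = 3600 s, so 0.3851 hour = 0.3851 * 3600 = 1386.36 s. Combine: 0.4896 rad/s * 1386.36 s = 678.76186 rad. 1 arcsec = 4.8481368e-06 rad, so 678.76186 rad = 678.76186 / 4.8481368e-06 = 1.4000468e+08 arcsec ≈ 1.4e+08 arcsec (4 s.f.).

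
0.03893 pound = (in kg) 1 pound = 0.45359237 kg, so 0.03893 pound = 0.03893 * 0.45359237 = 0.017658351 kg. Result: 0.017658351 kg ≈ 0.01766 kg (4 s.f.). Final answer: 0.01766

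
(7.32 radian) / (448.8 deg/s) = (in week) 7.32 radian = 7.32 rad. 1 deg/s = 0.017453293 rad/s, so 448.8 deg/s = 448.8 * 0.017453293 = 7.8330377 rad/s. Combine: 7.32 rad / 7.8330377 rad/s = 0.93450336 s. 1 week = 604800 s, so 0.93450336 s = 0.93450336 / 604800 = 1.5451444e-06 week ≈ 1.545e-06 week (4 s.f.). Final answer: 1.545e-06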